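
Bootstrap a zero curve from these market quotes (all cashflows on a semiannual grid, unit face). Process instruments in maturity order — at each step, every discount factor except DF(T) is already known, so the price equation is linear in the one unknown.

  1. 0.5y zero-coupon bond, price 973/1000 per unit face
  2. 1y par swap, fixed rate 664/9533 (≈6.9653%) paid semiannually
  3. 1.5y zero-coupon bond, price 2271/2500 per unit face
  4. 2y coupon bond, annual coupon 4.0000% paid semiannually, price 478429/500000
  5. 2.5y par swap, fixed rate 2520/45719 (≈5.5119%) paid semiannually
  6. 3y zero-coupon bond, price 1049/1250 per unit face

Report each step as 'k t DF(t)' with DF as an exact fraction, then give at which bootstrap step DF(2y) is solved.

1 1/2 973/1000
2 1 1167/1250
3 3/2 2271/2500
4 2 8829/10000
5 5/2 437/500
6 3 1049/1250
DF(2y) is solved at step 4

step 1 [0.5y] zero: DF = P = 973/1000 ≈ 0.973000
step 2 [1y] swap r/2=332/9533: DF=(1 − 332/9533·(0.973000))/(1+332/9533) = 1167/1250 ≈ 0.933600
step 3 [1.5y] zero: DF = P = 2271/2500 ≈ 0.908400
step 4 [2y] bond c/2=1/50: DF=(478429/500000 − 1/50·(0.973000+0.933600+0.908400))/(1+1/50) = 8829/10000 ≈ 0.882900
step 5 [2.5y] swap r/2=1260/45719: DF=(1 − 1260/45719·(0.973000+0.933600+0.908400+0.882900))/(1+1260/45719) = 437/500 ≈ 0.874000
step 6 [3y] zero: DF = P = 1049/1250 ≈ 0.839200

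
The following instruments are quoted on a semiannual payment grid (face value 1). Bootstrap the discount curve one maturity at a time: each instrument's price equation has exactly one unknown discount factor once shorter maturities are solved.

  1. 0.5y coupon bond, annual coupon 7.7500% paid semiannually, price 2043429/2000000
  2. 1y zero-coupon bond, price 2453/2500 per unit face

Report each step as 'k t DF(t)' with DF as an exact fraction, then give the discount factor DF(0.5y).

1 1/2 2459/2500
2 1 2453/2500
DF(0.5y) = 2459/2500 ≈ 0.983600

step 1 [0.5y] bond c/2=31/800: DF=(2043429/2000000 − 31/800·(0))/(1+31/800) = 2459/2500 ≈ 0.983600
step 2 [1y] zero: DF = P = 2453/2500 ≈ 0.981200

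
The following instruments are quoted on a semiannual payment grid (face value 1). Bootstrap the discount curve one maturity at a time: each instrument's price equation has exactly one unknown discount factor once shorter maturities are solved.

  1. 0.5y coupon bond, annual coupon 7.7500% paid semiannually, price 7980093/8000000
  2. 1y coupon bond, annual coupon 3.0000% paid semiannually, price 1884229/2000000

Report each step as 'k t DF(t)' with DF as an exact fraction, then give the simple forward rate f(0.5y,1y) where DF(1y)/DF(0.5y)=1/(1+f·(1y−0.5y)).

step 1 [0.5y] bond c/2=31/800: DF=(7980093/8000000 − 31/800·(0))/(1+31/800) = 9603/10000 ≈ 0.960300
step 2 [1y] bond c/2=3/200: DF=(1884229/2000000 − 3/200·(0.960300))/(1+3/200) = 457/500 ≈ 0.914000

1 1/2 9603/10000
2 1 457/500
f(0.5y,1y) = ((9603/10000)/(457/500) − 1)/(1/2) = 463/4570 ≈ 10.1313%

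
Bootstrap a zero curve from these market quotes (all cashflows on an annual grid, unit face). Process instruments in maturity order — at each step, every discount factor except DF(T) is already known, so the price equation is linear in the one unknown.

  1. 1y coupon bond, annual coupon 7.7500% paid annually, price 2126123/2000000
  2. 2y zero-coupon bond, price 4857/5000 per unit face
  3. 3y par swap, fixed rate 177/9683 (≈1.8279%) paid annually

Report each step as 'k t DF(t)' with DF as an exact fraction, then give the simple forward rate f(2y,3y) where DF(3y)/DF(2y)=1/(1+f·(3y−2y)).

step 1 [1y] bond c/1=31/400: DF=(2126123/2000000 − 31/400·(0))/(1+31/400) = 4933/5000 ≈ 0.986600
step 2 [2y] zero: DF = P = 4857/5000 ≈ 0.971400
step 3 [3y] swap r/1=177/9683: DF=(1 − 177/9683·(0.986600+0.971400))/(1+177/9683) = 9469/10000 ≈ 0.946900

1 1 4933/5000
2 2 4857/5000
3 3 9469/10000
f(2y,3y) = ((4857/5000)/(9469/10000) − 1)/(1) = 245/9469 ≈ 2.5874%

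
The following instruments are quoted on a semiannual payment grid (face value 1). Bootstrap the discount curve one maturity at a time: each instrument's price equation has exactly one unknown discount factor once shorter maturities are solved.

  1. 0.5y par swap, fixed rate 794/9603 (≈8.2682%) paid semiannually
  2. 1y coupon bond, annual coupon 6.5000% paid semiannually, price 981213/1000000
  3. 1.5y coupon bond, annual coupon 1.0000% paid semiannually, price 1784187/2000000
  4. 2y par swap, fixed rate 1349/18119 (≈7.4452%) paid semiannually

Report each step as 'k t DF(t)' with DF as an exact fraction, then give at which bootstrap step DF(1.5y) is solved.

step 1 [0.5y] swap r/2=397/9603: DF=(1 − 397/9603·(0))/(1+397/9603) = 9603/10000 ≈ 0.960300
step 2 [1y] bond c/2=13/400: DF=(981213/1000000 − 13/400·(0.960300))/(1+13/400) = 9201/10000 ≈ 0.920100
step 3 [1.5y] bond c/2=1/200: DF=(1784187/2000000 − 1/200·(0.960300+0.920100))/(1+1/200) = 8783/10000 ≈ 0.878300
step 4 [2y] swap r/2=1349/36238: DF=(1 − 1349/36238·(0.960300+0.920100+0.878300))/(1+1349/36238) = 8651/10000 ≈ 0.865100

1 1/2 9603/10000
2 1 9201/10000
3 3/2 8783/10000
4 2 8651/10000
DF(1.5y) is solved at step 3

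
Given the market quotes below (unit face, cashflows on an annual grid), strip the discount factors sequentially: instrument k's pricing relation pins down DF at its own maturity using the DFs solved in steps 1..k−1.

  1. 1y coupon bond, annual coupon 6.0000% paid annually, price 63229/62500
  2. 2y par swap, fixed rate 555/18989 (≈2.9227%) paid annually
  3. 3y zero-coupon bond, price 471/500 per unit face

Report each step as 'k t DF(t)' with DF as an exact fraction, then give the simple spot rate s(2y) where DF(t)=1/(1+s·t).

step 1 [1y] bond c/1=3/50: DF=(63229/62500 − 3/50·(0))/(1+3/50) = 1193/1250 ≈ 0.954400
step 2 [2y] swap r/1=555/18989: DF=(1 − 555/18989·(0.954400))/(1+555/18989) = 1889/2000 ≈ 0.944500
step 3 [3y] zero: DF = P = 471/500 ≈ 0.942000

1 1 1193/1250
2 2 1889/2000
3 3 471/500
s(2y) = (1/(1889/2000) − 1)/(2) = 111/3778 ≈ 2.9381%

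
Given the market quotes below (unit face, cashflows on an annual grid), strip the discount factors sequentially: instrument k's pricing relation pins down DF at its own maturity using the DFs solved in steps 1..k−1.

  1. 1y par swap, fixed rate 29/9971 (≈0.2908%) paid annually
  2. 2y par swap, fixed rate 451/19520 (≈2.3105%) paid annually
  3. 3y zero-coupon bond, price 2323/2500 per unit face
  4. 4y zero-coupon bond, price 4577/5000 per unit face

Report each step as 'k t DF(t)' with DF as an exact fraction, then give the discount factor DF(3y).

step 1 [1y] swap r/1=29/9971: DF=(1 − 29/9971·(0))/(1+29/9971) = 9971/10000 ≈ 0.997100
step 2 [2y] swap r/1=451/19520: DF=(1 − 451/19520·(0.997100))/(1+451/19520) = 9549/10000 ≈ 0.954900
step 3 [3y] zero: DF = P = 2323/2500 ≈ 0.929200
step 4 [4y] zero: DF = P = 4577/5000 ≈ 0.915400

1 1 9971/10000
2 2 9549/10000
3 3 2323/2500
4 4 4577/5000
DF(3y) = 2323/2500 ≈ 0.929200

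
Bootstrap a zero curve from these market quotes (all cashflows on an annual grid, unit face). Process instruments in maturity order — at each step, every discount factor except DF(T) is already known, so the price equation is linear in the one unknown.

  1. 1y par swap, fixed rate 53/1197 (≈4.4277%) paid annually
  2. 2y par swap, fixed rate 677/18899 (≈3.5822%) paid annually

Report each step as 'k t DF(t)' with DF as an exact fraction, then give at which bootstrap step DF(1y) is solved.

1 1 1197/1250
2 2 9323/10000
DF(1y) is solved at step 1

step 1 [1y] swap r/1=53/1197: DF=(1 − 53/1197·(0))/(1+53/1197) = 1197/1250 ≈ 0.957600
step 2 [2y] swap r/1=677/18899: DF=(1 − 677/18899·(0.957600))/(1+677/18899) = 9323/10000 ≈ 0.932300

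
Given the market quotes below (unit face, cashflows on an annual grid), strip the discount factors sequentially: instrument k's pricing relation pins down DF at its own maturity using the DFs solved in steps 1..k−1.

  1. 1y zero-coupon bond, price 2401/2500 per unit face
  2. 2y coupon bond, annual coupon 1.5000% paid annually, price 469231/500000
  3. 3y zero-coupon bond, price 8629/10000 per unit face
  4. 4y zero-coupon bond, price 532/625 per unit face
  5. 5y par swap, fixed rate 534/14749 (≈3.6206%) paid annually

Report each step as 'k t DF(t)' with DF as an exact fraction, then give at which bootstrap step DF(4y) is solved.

1 1 2401/2500
2 2 569/625
3 3 8629/10000
4 4 532/625
5 5 4199/5000
DF(4y) is solved at step 4

step 1 [1y] zero: DF = P = 2401/2500 ≈ 0.960400
step 2 [2y] bond c/1=3/200: DF=(469231/500000 − 3/200·(0.960400))/(1+3/200) = 569/625 ≈ 0.910400
step 3 [3y] zero: DF = P = 8629/10000 ≈ 0.862900
step 4 [4y] zero: DF = P = 532/625 ≈ 0.851200
step 5 [5y] swap r/1=534/14749: DF=(1 − 534/14749·(0.960400+0.910400+0.862900+0.851200))/(1+534/14749) = 4199/5000 ≈ 0.839800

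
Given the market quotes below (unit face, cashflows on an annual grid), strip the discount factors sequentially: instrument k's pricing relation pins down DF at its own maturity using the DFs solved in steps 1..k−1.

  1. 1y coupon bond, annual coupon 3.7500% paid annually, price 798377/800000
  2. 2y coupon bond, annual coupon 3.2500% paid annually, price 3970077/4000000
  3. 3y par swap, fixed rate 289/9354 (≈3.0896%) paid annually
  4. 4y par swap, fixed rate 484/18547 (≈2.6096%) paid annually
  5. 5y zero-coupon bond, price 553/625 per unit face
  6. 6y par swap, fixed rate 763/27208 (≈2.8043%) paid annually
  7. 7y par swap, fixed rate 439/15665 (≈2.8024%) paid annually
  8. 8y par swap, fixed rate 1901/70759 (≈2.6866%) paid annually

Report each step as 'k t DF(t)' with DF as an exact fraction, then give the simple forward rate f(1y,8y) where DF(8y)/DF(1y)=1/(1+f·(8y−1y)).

1 1 9619/10000
2 2 931/1000
3 3 9133/10000
4 4 1129/1250
5 5 553/625
6 6 4237/5000
7 7 2061/2500
8 8 8099/10000
f(1y,8y) = ((9619/10000)/(8099/10000) − 1)/(7) = 1520/56693 ≈ 2.6811%

step 1 [1y] bond c/1=3/80: DF=(798377/800000 − 3/80·(0))/(1+3/80) = 9619/10000 ≈ 0.961900
step 2 [2y] bond c/1=13/400: DF=(3970077/4000000 − 13/400·(0.961900))/(1+13/400) = 931/1000 ≈ 0.931000
step 3 [3y] swap r/1=289/9354: DF=(1 − 289/9354·(0.961900+0.931000))/(1+289/9354) = 9133/10000 ≈ 0.913300
step 4 [4y] swap r/1=484/18547: DF=(1 − 484/18547·(0.961900+0.931000+0.913300))/(1+484/18547) = 1129/1250 ≈ 0.903200
step 5 [5y] zero: DF = P = 553/625 ≈ 0.884800
step 6 [6y] swap r/1=763/27208: DF=(1 − 763/27208·(0.961900+0.931000+0.913300+0.903200+0.884800))/(1+763/27208) = 4237/5000 ≈ 0.847400
step 7 [7y] swap r/1=439/15665: DF=(1 − 439/15665·(0.961900+0.931000+0.913300+0.903200+0.884800+0.847400))/(1+439/15665) = 2061/2500 ≈ 0.824400
step 8 [8y] swap r/1=1901/70759: DF=(1 − 1901/70759·(0.961900+0.931000+0.913300+0.903200+0.884800+0.847400+0.824400))/(1+1901/70759) = 8099/10000 ≈ 0.809900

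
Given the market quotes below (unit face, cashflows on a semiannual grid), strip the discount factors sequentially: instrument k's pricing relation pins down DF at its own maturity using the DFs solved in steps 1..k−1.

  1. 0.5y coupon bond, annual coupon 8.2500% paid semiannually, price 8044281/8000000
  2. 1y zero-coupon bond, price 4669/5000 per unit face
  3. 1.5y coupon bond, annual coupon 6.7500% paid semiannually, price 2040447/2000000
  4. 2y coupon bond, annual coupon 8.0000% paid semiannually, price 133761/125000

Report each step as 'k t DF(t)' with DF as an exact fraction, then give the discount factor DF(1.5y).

1 1/2 9657/10000
2 1 4669/5000
3 3/2 9249/10000
4 2 9203/10000
DF(1.5y) = 9249/10000 ≈ 0.924900

step 1 [0.5y] bond c/2=33/800: DF=(8044281/8000000 − 33/800·(0))/(1+33/800) = 9657/10000 ≈ 0.965700
step 2 [1y] zero: DF = P = 4669/5000 ≈ 0.933800
step 3 [1.5y] bond c/2=27/800: DF=(2040447/2000000 − 27/800·(0.965700+0.933800))/(1+27/800) = 9249/10000 ≈ 0.924900
step 4 [2y] bond c/2=1/25: DF=(133761/125000 − 1/25·(0.965700+0.933800+0.924900))/(1+1/25) = 9203/10000 ≈ 0.920300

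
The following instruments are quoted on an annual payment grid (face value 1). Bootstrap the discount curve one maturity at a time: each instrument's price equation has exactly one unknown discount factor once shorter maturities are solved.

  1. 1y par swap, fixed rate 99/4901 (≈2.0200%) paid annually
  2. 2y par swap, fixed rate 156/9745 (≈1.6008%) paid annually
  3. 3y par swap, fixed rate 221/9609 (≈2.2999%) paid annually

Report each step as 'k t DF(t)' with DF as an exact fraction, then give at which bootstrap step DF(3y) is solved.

step 1 [1y] swap r/1=99/4901: DF=(1 − 99/4901·(0))/(1+99/4901) = 4901/5000 ≈ 0.980200
step 2 [2y] swap r/1=156/9745: DF=(1 − 156/9745·(0.980200))/(1+156/9745) = 1211/1250 ≈ 0.968800
step 3 [3y] swap r/1=221/9609: DF=(1 − 221/9609·(0.980200+0.968800))/(1+221/9609) = 9337/10000 ≈ 0.933700

1 1 4901/5000
2 2 1211/1250
3 3 9337/10000
DF(3y) is solved at step 3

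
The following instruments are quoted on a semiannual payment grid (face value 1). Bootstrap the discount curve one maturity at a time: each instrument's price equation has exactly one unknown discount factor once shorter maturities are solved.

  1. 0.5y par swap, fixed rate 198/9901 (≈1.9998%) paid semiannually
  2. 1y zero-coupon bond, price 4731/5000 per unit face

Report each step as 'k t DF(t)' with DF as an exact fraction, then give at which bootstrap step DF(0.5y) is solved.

1 1/2 9901/10000
2 1 4731/5000
DF(0.5y) is solved at step 1

step 1 [0.5y] swap r/2=99/9901: DF=(1 − 99/9901·(0))/(1+99/9901) = 9901/10000 ≈ 0.990100
step 2 [1y] zero: DF = P = 4731/5000 ≈ 0.946200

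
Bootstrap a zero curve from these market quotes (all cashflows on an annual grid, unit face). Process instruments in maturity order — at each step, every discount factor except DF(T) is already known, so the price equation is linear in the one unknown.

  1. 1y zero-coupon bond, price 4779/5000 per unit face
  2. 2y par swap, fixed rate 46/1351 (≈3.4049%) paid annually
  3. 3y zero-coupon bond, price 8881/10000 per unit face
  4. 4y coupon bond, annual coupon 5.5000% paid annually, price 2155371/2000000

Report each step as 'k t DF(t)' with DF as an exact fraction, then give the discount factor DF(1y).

1 1 4779/5000
2 2 2339/2500
3 3 8881/10000
4 4 4383/5000
DF(1y) = 4779/5000 ≈ 0.955800

step 1 [1y] zero: DF = P = 4779/5000 ≈ 0.955800
step 2 [2y] swap r/1=46/1351: DF=(1 − 46/1351·(0.955800))/(1+46/1351) = 2339/2500 ≈ 0.935600
step 3 [3y] zero: DF = P = 8881/10000 ≈ 0.888100
step 4 [4y] bond c/1=11/200: DF=(2155371/2000000 − 11/200·(0.955800+0.935600+0.888100))/(1+11/200) = 4383/5000 ≈ 0.876600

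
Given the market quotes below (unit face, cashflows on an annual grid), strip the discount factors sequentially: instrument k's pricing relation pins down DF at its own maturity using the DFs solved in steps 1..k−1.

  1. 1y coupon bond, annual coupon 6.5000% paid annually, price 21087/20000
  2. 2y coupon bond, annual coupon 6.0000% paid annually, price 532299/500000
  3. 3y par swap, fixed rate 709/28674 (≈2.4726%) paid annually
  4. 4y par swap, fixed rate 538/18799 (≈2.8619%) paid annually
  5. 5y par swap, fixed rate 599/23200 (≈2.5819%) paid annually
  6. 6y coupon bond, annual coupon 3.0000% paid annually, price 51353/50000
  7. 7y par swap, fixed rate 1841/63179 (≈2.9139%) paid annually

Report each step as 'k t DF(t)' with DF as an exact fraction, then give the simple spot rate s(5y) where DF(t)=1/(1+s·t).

step 1 [1y] bond c/1=13/200: DF=(21087/20000 − 13/200·(0))/(1+13/200) = 99/100 ≈ 0.990000
step 2 [2y] bond c/1=3/50: DF=(532299/500000 − 3/50·(0.990000))/(1+3/50) = 9483/10000 ≈ 0.948300
step 3 [3y] swap r/1=709/28674: DF=(1 − 709/28674·(0.990000+0.948300))/(1+709/28674) = 9291/10000 ≈ 0.929100
step 4 [4y] swap r/1=538/18799: DF=(1 − 538/18799·(0.990000+0.948300+0.929100))/(1+538/18799) = 2231/2500 ≈ 0.892400
step 5 [5y] swap r/1=599/23200: DF=(1 − 599/23200·(0.990000+0.948300+0.929100+0.892400))/(1+599/23200) = 4401/5000 ≈ 0.880200
step 6 [6y] bond c/1=3/100: DF=(51353/50000 − 3/100·(0.990000+0.948300+0.929100+0.892400+0.880200))/(1+3/100) = 431/500 ≈ 0.862000
step 7 [7y] swap r/1=1841/63179: DF=(1 − 1841/63179·(0.990000+0.948300+0.929100+0.892400+0.880200+0.862000))/(1+1841/63179) = 8159/10000 ≈ 0.815900

1 1 99/100
2 2 9483/10000
3 3 9291/10000
4 4 2231/2500
5 5 4401/5000
6 6 431/500
7 7 8159/10000
s(5y) = (1/(4401/5000) − 1)/(5) = 599/22005 ≈ 2.7221%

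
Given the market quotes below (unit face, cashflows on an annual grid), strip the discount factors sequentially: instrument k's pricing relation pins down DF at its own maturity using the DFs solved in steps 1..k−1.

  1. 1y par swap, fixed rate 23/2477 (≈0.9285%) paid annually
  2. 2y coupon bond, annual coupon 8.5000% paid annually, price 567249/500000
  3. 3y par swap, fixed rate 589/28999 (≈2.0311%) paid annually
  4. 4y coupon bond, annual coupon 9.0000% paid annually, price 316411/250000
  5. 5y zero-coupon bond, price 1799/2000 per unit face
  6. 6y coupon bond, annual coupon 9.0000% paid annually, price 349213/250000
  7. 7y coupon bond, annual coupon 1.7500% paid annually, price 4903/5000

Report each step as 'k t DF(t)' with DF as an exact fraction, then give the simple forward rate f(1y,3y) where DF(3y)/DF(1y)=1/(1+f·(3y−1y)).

step 1 [1y] swap r/1=23/2477: DF=(1 − 23/2477·(0))/(1+23/2477) = 2477/2500 ≈ 0.990800
step 2 [2y] bond c/1=17/200: DF=(567249/500000 − 17/200·(0.990800))/(1+17/200) = 121/125 ≈ 0.968000
step 3 [3y] swap r/1=589/28999: DF=(1 − 589/28999·(0.990800+0.968000))/(1+589/28999) = 9411/10000 ≈ 0.941100
step 4 [4y] bond c/1=9/100: DF=(316411/250000 − 9/100·(0.990800+0.968000+0.941100))/(1+9/100) = 9217/10000 ≈ 0.921700
step 5 [5y] zero: DF = P = 1799/2000 ≈ 0.899500
step 6 [6y] bond c/1=9/100: DF=(349213/250000 − 9/100·(0.990800+0.968000+0.941100+0.921700+0.899500))/(1+9/100) = 8917/10000 ≈ 0.891700
step 7 [7y] bond c/1=7/400: DF=(4903/5000 − 7/400·(0.990800+0.968000+0.941100+0.921700+0.899500+0.891700))/(1+7/400) = 542/625 ≈ 0.867200

1 1 2477/2500
2 2 121/125
3 3 9411/10000
4 4 9217/10000
5 5 1799/2000
6 6 8917/10000
7 7 542/625
f(1y,3y) = ((2477/2500)/(9411/10000) − 1)/(2) = 497/18822 ≈ 2.6405%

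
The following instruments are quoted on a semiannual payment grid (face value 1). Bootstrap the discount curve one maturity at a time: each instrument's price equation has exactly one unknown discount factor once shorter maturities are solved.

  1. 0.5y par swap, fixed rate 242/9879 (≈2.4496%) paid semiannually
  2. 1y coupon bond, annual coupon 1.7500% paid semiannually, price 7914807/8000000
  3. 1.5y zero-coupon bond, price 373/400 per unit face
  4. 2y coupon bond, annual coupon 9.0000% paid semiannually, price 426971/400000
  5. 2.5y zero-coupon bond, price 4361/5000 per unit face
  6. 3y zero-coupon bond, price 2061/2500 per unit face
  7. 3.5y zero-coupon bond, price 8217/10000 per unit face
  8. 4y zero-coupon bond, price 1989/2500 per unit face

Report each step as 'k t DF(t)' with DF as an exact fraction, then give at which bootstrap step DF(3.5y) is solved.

step 1 [0.5y] swap r/2=121/9879: DF=(1 − 121/9879·(0))/(1+121/9879) = 9879/10000 ≈ 0.987900
step 2 [1y] bond c/2=7/800: DF=(7914807/8000000 − 7/800·(0.987900))/(1+7/800) = 4861/5000 ≈ 0.972200
step 3 [1.5y] zero: DF = P = 373/400 ≈ 0.932500
step 4 [2y] bond c/2=9/200: DF=(426971/400000 − 9/200·(0.987900+0.972200+0.932500))/(1+9/200) = 8969/10000 ≈ 0.896900
step 5 [2.5y] zero: DF = P = 4361/5000 ≈ 0.872200
step 6 [3y] zero: DF = P = 2061/2500 ≈ 0.824400
step 7 [3.5y] zero: DF = P = 8217/10000 ≈ 0.821700
step 8 [4y] zero: DF = P = 1989/2500 ≈ 0.795600

1 1/2 9879/10000
2 1 4861/5000
3 3/2 373/400
4 2 8969/10000
5 5/2 4361/5000
6 3 2061/2500
7 7/2 8217/10000
8 4 1989/2500
DF(3.5y) is solved at step 7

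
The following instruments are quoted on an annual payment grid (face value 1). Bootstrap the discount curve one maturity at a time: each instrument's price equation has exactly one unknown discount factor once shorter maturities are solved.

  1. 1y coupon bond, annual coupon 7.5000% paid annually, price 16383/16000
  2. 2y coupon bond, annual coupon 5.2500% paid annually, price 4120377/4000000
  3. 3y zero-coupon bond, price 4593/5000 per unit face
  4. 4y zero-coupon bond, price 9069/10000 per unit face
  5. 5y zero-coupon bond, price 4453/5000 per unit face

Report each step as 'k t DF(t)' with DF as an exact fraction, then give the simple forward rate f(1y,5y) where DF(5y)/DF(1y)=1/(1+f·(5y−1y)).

1 1 381/400
2 2 582/625
3 3 4593/5000
4 4 9069/10000
5 5 4453/5000
f(1y,5y) = ((381/400)/(4453/5000) − 1)/(4) = 619/35624 ≈ 1.7376%

step 1 [1y] bond c/1=3/40: DF=(16383/16000 − 3/40·(0))/(1+3/40) = 381/400 ≈ 0.952500
step 2 [2y] bond c/1=21/400: DF=(4120377/4000000 − 21/400·(0.952500))/(1+21/400) = 582/625 ≈ 0.931200
step 3 [3y] zero: DF = P = 4593/5000 ≈ 0.918600
step 4 [4y] zero: DF = P = 9069/10000 ≈ 0.906900
step 5 [5y] zero: DF = P = 4453/5000 ≈ 0.890600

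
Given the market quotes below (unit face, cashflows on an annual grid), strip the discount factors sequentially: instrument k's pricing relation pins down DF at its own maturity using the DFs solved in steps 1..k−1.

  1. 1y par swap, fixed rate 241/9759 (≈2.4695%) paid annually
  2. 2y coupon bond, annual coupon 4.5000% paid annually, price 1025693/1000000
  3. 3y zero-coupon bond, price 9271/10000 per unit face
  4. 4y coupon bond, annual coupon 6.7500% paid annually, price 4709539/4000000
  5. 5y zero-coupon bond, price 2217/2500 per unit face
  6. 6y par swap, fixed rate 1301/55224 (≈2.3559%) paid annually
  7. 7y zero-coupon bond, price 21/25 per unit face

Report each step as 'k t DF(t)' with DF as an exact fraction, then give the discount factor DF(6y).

step 1 [1y] swap r/1=241/9759: DF=(1 − 241/9759·(0))/(1+241/9759) = 9759/10000 ≈ 0.975900
step 2 [2y] bond c/1=9/200: DF=(1025693/1000000 − 9/200·(0.975900))/(1+9/200) = 1879/2000 ≈ 0.939500
step 3 [3y] zero: DF = P = 9271/10000 ≈ 0.927100
step 4 [4y] bond c/1=27/400: DF=(4709539/4000000 − 27/400·(0.975900+0.939500+0.927100))/(1+27/400) = 577/625 ≈ 0.923200
step 5 [5y] zero: DF = P = 2217/2500 ≈ 0.886800
step 6 [6y] swap r/1=1301/55224: DF=(1 − 1301/55224·(0.975900+0.939500+0.927100+0.923200+0.886800))/(1+1301/55224) = 8699/10000 ≈ 0.869900
step 7 [7y] zero: DF = P = 21/25 ≈ 0.840000

1 1 9759/10000
2 2 1879/2000
3 3 9271/10000
4 4 577/625
5 5 2217/2500
6 6 8699/10000
7 7 21/25
DF(6y) = 8699/10000 ≈ 0.869900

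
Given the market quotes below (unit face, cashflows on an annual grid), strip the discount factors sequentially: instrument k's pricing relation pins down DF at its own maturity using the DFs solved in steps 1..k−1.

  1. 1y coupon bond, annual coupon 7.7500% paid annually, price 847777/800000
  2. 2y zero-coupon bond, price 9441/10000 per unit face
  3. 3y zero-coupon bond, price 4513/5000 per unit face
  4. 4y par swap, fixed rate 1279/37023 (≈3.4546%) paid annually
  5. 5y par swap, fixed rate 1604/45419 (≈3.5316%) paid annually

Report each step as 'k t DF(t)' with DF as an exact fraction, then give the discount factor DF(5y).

1 1 1967/2000
2 2 9441/10000
3 3 4513/5000
4 4 8721/10000
5 5 2099/2500
DF(5y) = 2099/2500 ≈ 0.839600

step 1 [1y] bond c/1=31/400: DF=(847777/800000 − 31/400·(0))/(1+31/400) = 1967/2000 ≈ 0.983500
step 2 [2y] zero: DF = P = 9441/10000 ≈ 0.944100
step 3 [3y] zero: DF = P = 4513/5000 ≈ 0.902600
step 4 [4y] swap r/1=1279/37023: DF=(1 − 1279/37023·(0.983500+0.944100+0.902600))/(1+1279/37023) = 8721/10000 ≈ 0.872100
step 5 [5y] swap r/1=1604/45419: DF=(1 − 1604/45419·(0.983500+0.944100+0.902600+0.872100))/(1+1604/45419) = 2099/2500 ≈ 0.839600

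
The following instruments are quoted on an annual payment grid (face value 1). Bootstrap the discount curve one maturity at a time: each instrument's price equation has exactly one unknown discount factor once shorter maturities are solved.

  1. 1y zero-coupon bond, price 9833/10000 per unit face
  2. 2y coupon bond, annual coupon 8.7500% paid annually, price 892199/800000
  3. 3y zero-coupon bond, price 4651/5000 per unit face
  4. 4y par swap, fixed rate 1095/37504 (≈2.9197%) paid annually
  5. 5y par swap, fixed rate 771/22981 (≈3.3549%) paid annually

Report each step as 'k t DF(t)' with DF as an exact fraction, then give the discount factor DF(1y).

step 1 [1y] zero: DF = P = 9833/10000 ≈ 0.983300
step 2 [2y] bond c/1=7/80: DF=(892199/800000 − 7/80·(0.983300))/(1+7/80) = 1183/1250 ≈ 0.946400
step 3 [3y] zero: DF = P = 4651/5000 ≈ 0.930200
step 4 [4y] swap r/1=1095/37504: DF=(1 − 1095/37504·(0.983300+0.946400+0.930200))/(1+1095/37504) = 1781/2000 ≈ 0.890500
step 5 [5y] swap r/1=771/22981: DF=(1 − 771/22981·(0.983300+0.946400+0.930200+0.890500))/(1+771/22981) = 4229/5000 ≈ 0.845800

1 1 9833/10000
2 2 1183/1250
3 3 4651/5000
4 4 1781/2000
5 5 4229/5000
DF(1y) = 9833/10000 ≈ 0.983300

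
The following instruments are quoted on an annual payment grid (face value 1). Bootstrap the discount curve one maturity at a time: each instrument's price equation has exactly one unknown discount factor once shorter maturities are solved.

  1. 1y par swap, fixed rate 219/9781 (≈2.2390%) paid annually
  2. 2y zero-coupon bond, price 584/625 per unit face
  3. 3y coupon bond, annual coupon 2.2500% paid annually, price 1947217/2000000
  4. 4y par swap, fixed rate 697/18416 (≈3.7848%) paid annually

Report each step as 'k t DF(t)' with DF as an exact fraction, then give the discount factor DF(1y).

step 1 [1y] swap r/1=219/9781: DF=(1 − 219/9781·(0))/(1+219/9781) = 9781/10000 ≈ 0.978100
step 2 [2y] zero: DF = P = 584/625 ≈ 0.934400
step 3 [3y] bond c/1=9/400: DF=(1947217/2000000 − 9/400·(0.978100+0.934400))/(1+9/400) = 9101/10000 ≈ 0.910100
step 4 [4y] swap r/1=697/18416: DF=(1 − 697/18416·(0.978100+0.934400+0.910100))/(1+697/18416) = 4303/5000 ≈ 0.860600

1 1 9781/10000
2 2 584/625
3 3 9101/10000
4 4 4303/5000
DF(1y) = 9781/10000 ≈ 0.978100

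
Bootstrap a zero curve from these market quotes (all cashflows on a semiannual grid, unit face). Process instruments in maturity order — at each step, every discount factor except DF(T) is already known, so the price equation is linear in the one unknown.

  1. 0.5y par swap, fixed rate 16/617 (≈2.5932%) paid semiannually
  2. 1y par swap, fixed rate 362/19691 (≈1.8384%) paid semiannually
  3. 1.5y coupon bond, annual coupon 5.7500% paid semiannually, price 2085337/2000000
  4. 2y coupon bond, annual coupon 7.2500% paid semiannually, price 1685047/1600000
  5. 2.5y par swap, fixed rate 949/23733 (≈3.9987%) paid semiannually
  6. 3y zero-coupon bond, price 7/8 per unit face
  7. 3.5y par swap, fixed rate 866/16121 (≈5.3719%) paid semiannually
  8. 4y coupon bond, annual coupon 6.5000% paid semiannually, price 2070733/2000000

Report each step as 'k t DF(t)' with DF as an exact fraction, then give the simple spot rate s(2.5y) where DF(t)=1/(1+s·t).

1 1/2 617/625
2 1 9819/10000
3 3/2 1917/2000
4 2 9139/10000
5 5/2 9051/10000
6 3 7/8
7 7/2 2067/2500
8 4 3999/5000
s(2.5y) = (1/(9051/10000) − 1)/(5/2) = 1898/45255 ≈ 4.1940%

step 1 [0.5y] swap r/2=8/617: DF=(1 − 8/617·(0))/(1+8/617) = 617/625 ≈ 0.987200
step 2 [1y] swap r/2=181/19691: DF=(1 − 181/19691·(0.987200))/(1+181/19691) = 9819/10000 ≈ 0.981900
step 3 [1.5y] bond c/2=23/800: DF=(2085337/2000000 − 23/800·(0.987200+0.981900))/(1+23/800) = 1917/2000 ≈ 0.958500
step 4 [2y] bond c/2=29/800: DF=(1685047/1600000 − 29/800·(0.987200+0.981900+0.958500))/(1+29/800) = 9139/10000 ≈ 0.913900
step 5 [2.5y] swap r/2=949/47466: DF=(1 − 949/47466·(0.987200+0.981900+0.958500+0.913900))/(1+949/47466) = 9051/10000 ≈ 0.905100
step 6 [3y] zero: DF = P = 7/8 ≈ 0.875000
step 7 [3.5y] swap r/2=433/16121: DF=(1 − 433/16121·(0.987200+0.981900+0.958500+0.913900+0.905100+0.875000))/(1+433/16121) = 2067/2500 ≈ 0.826800
step 8 [4y] bond c/2=13/400: DF=(2070733/2000000 − 13/400·(0.987200+0.981900+0.958500+0.913900+0.905100+0.875000+0.826800))/(1+13/400) = 3999/5000 ≈ 0.799800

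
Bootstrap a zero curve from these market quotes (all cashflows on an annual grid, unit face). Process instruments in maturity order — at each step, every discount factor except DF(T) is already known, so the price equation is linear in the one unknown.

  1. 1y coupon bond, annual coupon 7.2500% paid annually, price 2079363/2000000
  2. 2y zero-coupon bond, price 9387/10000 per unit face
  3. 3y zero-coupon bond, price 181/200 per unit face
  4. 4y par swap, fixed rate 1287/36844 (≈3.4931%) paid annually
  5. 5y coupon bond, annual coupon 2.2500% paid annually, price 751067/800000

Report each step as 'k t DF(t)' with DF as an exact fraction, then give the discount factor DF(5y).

step 1 [1y] bond c/1=29/400: DF=(2079363/2000000 − 29/400·(0))/(1+29/400) = 4847/5000 ≈ 0.969400
step 2 [2y] zero: DF = P = 9387/10000 ≈ 0.938700
step 3 [3y] zero: DF = P = 181/200 ≈ 0.905000
step 4 [4y] swap r/1=1287/36844: DF=(1 − 1287/36844·(0.969400+0.938700+0.905000))/(1+1287/36844) = 8713/10000 ≈ 0.871300
step 5 [5y] bond c/1=9/400: DF=(751067/800000 − 9/400·(0.969400+0.938700+0.905000+0.871300))/(1+9/400) = 8371/10000 ≈ 0.837100

1 1 4847/5000
2 2 9387/10000
3 3 181/200
4 4 8713/10000
5 5 8371/10000
DF(5y) = 8371/10000 ≈ 0.837100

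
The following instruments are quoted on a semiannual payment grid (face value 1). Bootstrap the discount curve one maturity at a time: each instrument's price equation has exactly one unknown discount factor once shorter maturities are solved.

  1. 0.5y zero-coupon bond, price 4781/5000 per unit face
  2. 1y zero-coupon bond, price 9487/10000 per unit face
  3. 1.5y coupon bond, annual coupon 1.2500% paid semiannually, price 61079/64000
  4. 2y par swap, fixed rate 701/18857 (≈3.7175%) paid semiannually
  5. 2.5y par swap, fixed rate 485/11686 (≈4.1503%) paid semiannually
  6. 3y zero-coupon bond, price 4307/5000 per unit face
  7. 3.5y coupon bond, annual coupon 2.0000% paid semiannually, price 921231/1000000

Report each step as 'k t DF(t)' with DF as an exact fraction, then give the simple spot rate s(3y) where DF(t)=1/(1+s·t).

1 1/2 4781/5000
2 1 9487/10000
3 3/2 4683/5000
4 2 9299/10000
5 5/2 903/1000
6 3 4307/5000
7 7/2 8573/10000
s(3y) = (1/(4307/5000) − 1)/(3) = 231/4307 ≈ 5.3634%

step 1 [0.5y] zero: DF = P = 4781/5000 ≈ 0.956200
step 2 [1y] zero: DF = P = 9487/10000 ≈ 0.948700
step 3 [1.5y] bond c/2=1/160: DF=(61079/64000 − 1/160·(0.956200+0.948700))/(1+1/160) = 4683/5000 ≈ 0.936600
step 4 [2y] swap r/2=701/37714: DF=(1 − 701/37714·(0.956200+0.948700+0.936600))/(1+701/37714) = 9299/10000 ≈ 0.929900
step 5 [2.5y] swap r/2=485/23372: DF=(1 − 485/23372·(0.956200+0.948700+0.936600+0.929900))/(1+485/23372) = 903/1000 ≈ 0.903000
step 6 [3y] zero: DF = P = 4307/5000 ≈ 0.861400
step 7 [3.5y] bond c/2=1/100: DF=(921231/1000000 − 1/100·(0.956200+0.948700+0.936600+0.929900+0.903000+0.861400))/(1+1/100) = 8573/10000 ≈ 0.857300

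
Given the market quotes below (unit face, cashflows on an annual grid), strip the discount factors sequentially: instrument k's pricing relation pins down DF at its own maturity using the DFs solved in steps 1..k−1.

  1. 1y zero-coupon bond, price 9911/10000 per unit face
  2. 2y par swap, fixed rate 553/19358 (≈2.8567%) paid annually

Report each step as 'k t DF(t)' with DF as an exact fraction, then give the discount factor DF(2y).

1 1 9911/10000
2 2 9447/10000
DF(2y) = 9447/10000 ≈ 0.944700

step 1 [1y] zero: DF = P = 9911/10000 ≈ 0.991100
step 2 [2y] swap r/1=553/19358: DF=(1 − 553/19358·(0.991100))/(1+553/19358) = 9447/10000 ≈ 0.944700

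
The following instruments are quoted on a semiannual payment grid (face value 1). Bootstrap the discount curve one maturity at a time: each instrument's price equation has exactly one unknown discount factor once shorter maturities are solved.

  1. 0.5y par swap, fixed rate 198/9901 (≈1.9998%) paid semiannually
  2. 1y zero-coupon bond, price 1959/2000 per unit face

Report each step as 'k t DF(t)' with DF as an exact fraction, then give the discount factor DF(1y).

1 1/2 9901/10000
2 1 1959/2000
DF(1y) = 1959/2000 ≈ 0.979500

step 1 [0.5y] swap r/2=99/9901: DF=(1 − 99/9901·(0))/(1+99/9901) = 9901/10000 ≈ 0.990100
step 2 [1y] zero: DF = P = 1959/2000 ≈ 0.979500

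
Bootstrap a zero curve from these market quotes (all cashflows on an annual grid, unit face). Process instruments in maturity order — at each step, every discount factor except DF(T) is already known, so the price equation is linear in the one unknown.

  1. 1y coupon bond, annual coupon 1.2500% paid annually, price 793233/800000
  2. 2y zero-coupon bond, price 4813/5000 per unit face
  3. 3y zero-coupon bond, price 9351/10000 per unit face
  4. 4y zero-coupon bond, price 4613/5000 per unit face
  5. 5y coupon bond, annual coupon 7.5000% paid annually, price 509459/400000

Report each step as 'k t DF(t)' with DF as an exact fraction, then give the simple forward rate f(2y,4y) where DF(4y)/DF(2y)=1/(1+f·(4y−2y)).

1 1 9793/10000
2 2 4813/5000
3 3 9351/10000
4 4 4613/5000
5 5 9197/10000
f(2y,4y) = ((4813/5000)/(4613/5000) − 1)/(2) = 100/4613 ≈ 2.1678%

step 1 [1y] bond c/1=1/80: DF=(793233/800000 − 1/80·(0))/(1+1/80) = 9793/10000 ≈ 0.979300
step 2 [2y] zero: DF = P = 4813/5000 ≈ 0.962600
step 3 [3y] zero: DF = P = 9351/10000 ≈ 0.935100
step 4 [4y] zero: DF = P = 4613/5000 ≈ 0.922600
step 5 [5y] bond c/1=3/40: DF=(509459/400000 − 3/40·(0.979300+0.962600+0.935100+0.922600))/(1+3/40) = 9197/10000 ≈ 0.919700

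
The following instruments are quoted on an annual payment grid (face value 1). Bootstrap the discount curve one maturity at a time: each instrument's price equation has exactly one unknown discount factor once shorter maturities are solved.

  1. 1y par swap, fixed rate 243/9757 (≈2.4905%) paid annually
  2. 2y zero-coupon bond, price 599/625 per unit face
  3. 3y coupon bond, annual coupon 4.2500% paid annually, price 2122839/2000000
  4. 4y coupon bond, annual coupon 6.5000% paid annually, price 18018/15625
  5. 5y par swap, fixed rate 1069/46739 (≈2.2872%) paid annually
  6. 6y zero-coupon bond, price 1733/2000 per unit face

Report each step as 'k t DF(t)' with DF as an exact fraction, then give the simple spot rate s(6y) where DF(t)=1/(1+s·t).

1 1 9757/10000
2 2 599/625
3 3 9393/10000
4 4 4537/5000
5 5 8931/10000
6 6 1733/2000
s(6y) = (1/(1733/2000) − 1)/(6) = 89/3466 ≈ 2.5678%

step 1 [1y] swap r/1=243/9757: DF=(1 − 243/9757·(0))/(1+243/9757) = 9757/10000 ≈ 0.975700
step 2 [2y] zero: DF = P = 599/625 ≈ 0.958400
step 3 [3y] bond c/1=17/400: DF=(2122839/2000000 − 17/400·(0.975700+0.958400))/(1+17/400) = 9393/10000 ≈ 0.939300
step 4 [4y] bond c/1=13/200: DF=(18018/15625 − 13/200·(0.975700+0.958400+0.939300))/(1+13/200) = 4537/5000 ≈ 0.907400
step 5 [5y] swap r/1=1069/46739: DF=(1 − 1069/46739·(0.975700+0.958400+0.939300+0.907400))/(1+1069/46739) = 8931/10000 ≈ 0.893100
step 6 [6y] zero: DF = P = 1733/2000 ≈ 0.866500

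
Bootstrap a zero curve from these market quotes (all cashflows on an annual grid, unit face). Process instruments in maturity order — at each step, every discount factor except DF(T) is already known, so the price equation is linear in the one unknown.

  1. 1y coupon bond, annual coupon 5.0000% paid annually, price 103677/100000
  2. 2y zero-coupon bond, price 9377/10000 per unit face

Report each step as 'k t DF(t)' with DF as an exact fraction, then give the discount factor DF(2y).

1 1 4937/5000
2 2 9377/10000
DF(2y) = 9377/10000 ≈ 0.937700

step 1 [1y] bond c/1=1/20: DF=(103677/100000 − 1/20·(0))/(1+1/20) = 4937/5000 ≈ 0.987400
step 2 [2y] zero: DF = P = 9377/10000 ≈ 0.937700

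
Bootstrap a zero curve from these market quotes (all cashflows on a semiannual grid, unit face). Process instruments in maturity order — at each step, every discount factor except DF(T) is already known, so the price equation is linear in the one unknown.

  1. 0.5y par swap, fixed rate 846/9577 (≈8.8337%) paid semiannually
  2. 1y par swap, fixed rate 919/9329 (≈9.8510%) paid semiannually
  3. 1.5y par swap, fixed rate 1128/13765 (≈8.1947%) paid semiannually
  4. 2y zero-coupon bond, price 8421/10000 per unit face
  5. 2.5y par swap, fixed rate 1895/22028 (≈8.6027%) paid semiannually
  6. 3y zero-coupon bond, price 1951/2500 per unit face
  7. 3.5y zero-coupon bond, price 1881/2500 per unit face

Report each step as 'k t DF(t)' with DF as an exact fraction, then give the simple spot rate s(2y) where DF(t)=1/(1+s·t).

1 1/2 9577/10000
2 1 9081/10000
3 3/2 1109/1250
4 2 8421/10000
5 5/2 1621/2000
6 3 1951/2500
7 7/2 1881/2500
s(2y) = (1/(8421/10000) − 1)/(2) = 1579/16842 ≈ 9.3754%

step 1 [0.5y] swap r/2=423/9577: DF=(1 − 423/9577·(0))/(1+423/9577) = 9577/10000 ≈ 0.957700
step 2 [1y] swap r/2=919/18658: DF=(1 − 919/18658·(0.957700))/(1+919/18658) = 9081/10000 ≈ 0.908100
step 3 [1.5y] swap r/2=564/13765: DF=(1 − 564/13765·(0.957700+0.908100))/(1+564/13765) = 1109/1250 ≈ 0.887200
step 4 [2y] zero: DF = P = 8421/10000 ≈ 0.842100
step 5 [2.5y] swap r/2=1895/44056: DF=(1 − 1895/44056·(0.957700+0.908100+0.887200+0.842100))/(1+1895/44056) = 1621/2000 ≈ 0.810500
step 6 [3y] zero: DF = P = 1951/2500 ≈ 0.780400
step 7 [3.5y] zero: DF = P = 1881/2500 ≈ 0.752400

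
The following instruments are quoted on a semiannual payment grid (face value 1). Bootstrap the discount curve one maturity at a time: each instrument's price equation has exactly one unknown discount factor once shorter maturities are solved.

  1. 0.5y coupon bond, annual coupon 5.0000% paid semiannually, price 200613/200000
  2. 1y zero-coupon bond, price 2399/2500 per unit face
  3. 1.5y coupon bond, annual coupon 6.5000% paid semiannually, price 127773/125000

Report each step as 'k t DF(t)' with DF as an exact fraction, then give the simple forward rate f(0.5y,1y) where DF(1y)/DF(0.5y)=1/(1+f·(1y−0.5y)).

step 1 [0.5y] bond c/2=1/40: DF=(200613/200000 − 1/40·(0))/(1+1/40) = 4893/5000 ≈ 0.978600
step 2 [1y] zero: DF = P = 2399/2500 ≈ 0.959600
step 3 [1.5y] bond c/2=13/400: DF=(127773/125000 − 13/400·(0.978600+0.959600))/(1+13/400) = 929/1000 ≈ 0.929000

1 1/2 4893/5000
2 1 2399/2500
3 3/2 929/1000
f(0.5y,1y) = ((4893/5000)/(2399/2500) − 1)/(1/2) = 95/2399 ≈ 3.9600%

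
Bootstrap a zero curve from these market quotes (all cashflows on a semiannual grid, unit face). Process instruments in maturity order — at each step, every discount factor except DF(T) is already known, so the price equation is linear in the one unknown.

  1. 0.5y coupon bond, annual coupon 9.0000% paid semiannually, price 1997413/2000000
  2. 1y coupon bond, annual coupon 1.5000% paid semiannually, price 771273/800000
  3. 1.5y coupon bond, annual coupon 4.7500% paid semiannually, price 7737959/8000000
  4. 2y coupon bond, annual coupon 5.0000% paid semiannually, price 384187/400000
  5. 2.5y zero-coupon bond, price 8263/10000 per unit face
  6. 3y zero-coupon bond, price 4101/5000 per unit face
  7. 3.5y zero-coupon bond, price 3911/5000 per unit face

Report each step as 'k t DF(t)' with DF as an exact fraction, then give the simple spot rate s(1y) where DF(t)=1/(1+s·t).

step 1 [0.5y] bond c/2=9/200: DF=(1997413/2000000 − 9/200·(0))/(1+9/200) = 9557/10000 ≈ 0.955700
step 2 [1y] bond c/2=3/400: DF=(771273/800000 − 3/400·(0.955700))/(1+3/400) = 4749/5000 ≈ 0.949800
step 3 [1.5y] bond c/2=19/800: DF=(7737959/8000000 − 19/800·(0.955700+0.949800))/(1+19/800) = 4503/5000 ≈ 0.900600
step 4 [2y] bond c/2=1/40: DF=(384187/400000 − 1/40·(0.955700+0.949800+0.900600))/(1+1/40) = 4343/5000 ≈ 0.868600
step 5 [2.5y] zero: DF = P = 8263/10000 ≈ 0.826300
step 6 [3y] zero: DF = P = 4101/5000 ≈ 0.820200
step 7 [3.5y] zero: DF = P = 3911/5000 ≈ 0.782200

1 1/2 9557/10000
2 1 4749/5000
3 3/2 4503/5000
4 2 4343/5000
5 5/2 8263/10000
6 3 4101/5000
7 7/2 3911/5000
s(1y) = (1/(4749/5000) − 1)/(1) = 251/4749 ≈ 5.2853%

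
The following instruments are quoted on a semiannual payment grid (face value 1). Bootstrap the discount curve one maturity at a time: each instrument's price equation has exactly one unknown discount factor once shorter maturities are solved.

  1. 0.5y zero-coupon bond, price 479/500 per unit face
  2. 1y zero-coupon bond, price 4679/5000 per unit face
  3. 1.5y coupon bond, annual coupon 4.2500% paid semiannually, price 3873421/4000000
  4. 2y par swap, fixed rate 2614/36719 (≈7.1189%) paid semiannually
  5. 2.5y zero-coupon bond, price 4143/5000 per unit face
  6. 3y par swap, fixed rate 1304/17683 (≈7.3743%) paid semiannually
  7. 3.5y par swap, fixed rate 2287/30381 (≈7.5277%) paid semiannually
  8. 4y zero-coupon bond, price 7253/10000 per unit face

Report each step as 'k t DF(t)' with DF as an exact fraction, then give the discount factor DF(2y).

1 1/2 479/500
2 1 4679/5000
3 3/2 568/625
4 2 8693/10000
5 5/2 4143/5000
6 3 2011/2500
7 7/2 7713/10000
8 4 7253/10000
DF(2y) = 8693/10000 ≈ 0.869300

step 1 [0.5y] zero: DF = P = 479/500 ≈ 0.958000
step 2 [1y] zero: DF = P = 4679/5000 ≈ 0.935800
step 3 [1.5y] bond c/2=17/800: DF=(3873421/4000000 − 17/800·(0.958000+0.935800))/(1+17/800) = 568/625 ≈ 0.908800
step 4 [2y] swap r/2=1307/36719: DF=(1 − 1307/36719·(0.958000+0.935800+0.908800))/(1+1307/36719) = 8693/10000 ≈ 0.869300
step 5 [2.5y] zero: DF = P = 4143/5000 ≈ 0.828600
step 6 [3y] swap r/2=652/17683: DF=(1 − 652/17683·(0.958000+0.935800+0.908800+0.869300+0.828600))/(1+652/17683) = 2011/2500 ≈ 0.804400
step 7 [3.5y] swap r/2=2287/60762: DF=(1 − 2287/60762·(0.958000+0.935800+0.908800+0.869300+0.828600+0.804400))/(1+2287/60762) = 7713/10000 ≈ 0.771300
step 8 [4y] zero: DF = P = 7253/10000 ≈ 0.725300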